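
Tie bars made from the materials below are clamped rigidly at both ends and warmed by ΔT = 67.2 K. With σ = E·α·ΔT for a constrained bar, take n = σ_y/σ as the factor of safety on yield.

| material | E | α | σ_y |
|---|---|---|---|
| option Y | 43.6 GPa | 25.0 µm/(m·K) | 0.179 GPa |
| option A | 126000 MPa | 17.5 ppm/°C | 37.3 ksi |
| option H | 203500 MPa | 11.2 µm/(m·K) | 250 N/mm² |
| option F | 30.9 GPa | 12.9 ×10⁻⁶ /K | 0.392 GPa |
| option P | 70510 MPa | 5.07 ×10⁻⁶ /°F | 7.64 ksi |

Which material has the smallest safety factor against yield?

option P

With everything in SI (GPa, ×10⁻⁶/K, MPa):
  option Y: E = 43.60, α = 25.0, σ_y = 179.0 → σ = 73.2 MPa, n = 2.44
  option A: E = 126.0, α = 17.5, σ_y = 257.2 → σ = 148 MPa, n = 1.74
  option H: E = 203.5, α = 11.2, σ_y = 250.0 → σ = 153 MPa, n = 1.63
  option F: E = 30.90, α = 12.9, σ_y = 392.0 → σ = 26.8 MPa, n = 14.6
  option P: E = 70.51, α = 9.13, σ_y = 52.68 → σ = 43.2 MPa, n = 1.22
The minimum is option P at n = 1.22.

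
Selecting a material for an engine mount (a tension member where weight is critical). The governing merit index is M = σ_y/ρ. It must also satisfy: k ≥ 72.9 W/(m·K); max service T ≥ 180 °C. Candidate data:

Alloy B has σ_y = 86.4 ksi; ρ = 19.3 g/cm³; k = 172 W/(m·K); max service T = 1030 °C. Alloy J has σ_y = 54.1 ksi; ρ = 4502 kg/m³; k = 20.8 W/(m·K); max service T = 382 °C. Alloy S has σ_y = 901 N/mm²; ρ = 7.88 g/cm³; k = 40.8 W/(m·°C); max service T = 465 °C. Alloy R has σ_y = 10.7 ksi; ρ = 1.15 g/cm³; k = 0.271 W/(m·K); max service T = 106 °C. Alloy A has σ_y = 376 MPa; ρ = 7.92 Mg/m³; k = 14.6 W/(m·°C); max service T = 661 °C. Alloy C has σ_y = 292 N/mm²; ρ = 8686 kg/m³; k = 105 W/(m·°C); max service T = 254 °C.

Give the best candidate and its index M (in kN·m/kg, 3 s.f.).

alloy C, M = 33.6 kN·m/kg

Screen on constraints: k ≥ 72.9 W/(m·K); max service T ≥ 180 °C. Survivors: alloy B, alloy C.
After converting to SI:
  alloy B: σ_y = 595.7 MPa, ρ = 19300 kg/m³
  alloy C: σ_y = 292.0 MPa, ρ = 8686 kg/m³
  alloy C: M = 33.6 kN·m/kg
  alloy B: M = 30.9 kN·m/kg
Highest index: alloy C.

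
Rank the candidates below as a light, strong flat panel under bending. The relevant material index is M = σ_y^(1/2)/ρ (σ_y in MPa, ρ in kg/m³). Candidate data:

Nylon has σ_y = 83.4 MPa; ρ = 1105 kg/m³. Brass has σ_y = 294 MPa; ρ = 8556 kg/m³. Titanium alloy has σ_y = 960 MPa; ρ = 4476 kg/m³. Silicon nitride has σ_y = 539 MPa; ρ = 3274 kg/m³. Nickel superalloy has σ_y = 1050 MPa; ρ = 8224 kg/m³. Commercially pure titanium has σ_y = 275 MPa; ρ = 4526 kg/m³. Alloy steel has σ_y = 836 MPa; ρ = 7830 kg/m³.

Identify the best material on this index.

Evaluate M for each candidate:
  nylon: M = 8.26×10⁻³
  silicon nitride: M = 7.09×10⁻³
  titanium alloy: M = 6.92×10⁻³
  nickel superalloy: M = 3.94×10⁻³
  alloy steel: M = 3.69×10⁻³
  commercially pure titanium: M = 3.66×10⁻³
  brass: M = 2.00×10⁻³
The maximum is for nylon.

nylon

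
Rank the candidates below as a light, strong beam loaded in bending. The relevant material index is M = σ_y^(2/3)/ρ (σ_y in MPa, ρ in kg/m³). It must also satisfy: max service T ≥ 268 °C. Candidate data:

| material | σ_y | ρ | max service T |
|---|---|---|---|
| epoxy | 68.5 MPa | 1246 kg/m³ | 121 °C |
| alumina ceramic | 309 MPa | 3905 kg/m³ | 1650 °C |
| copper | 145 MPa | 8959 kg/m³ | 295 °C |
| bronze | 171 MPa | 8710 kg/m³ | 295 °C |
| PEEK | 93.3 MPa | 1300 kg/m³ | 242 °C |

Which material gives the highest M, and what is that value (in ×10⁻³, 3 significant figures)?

alumina ceramic, M = 11.7×10⁻³

Screen on constraints: max service T ≥ 268 °C. Survivors: alumina ceramic, copper, bronze.
Evaluate M for each candidate:
  alumina ceramic: M = 11.7×10⁻³
  bronze: M = 3.54×10⁻³
  copper: M = 3.08×10⁻³
Alumina ceramic has the largest M.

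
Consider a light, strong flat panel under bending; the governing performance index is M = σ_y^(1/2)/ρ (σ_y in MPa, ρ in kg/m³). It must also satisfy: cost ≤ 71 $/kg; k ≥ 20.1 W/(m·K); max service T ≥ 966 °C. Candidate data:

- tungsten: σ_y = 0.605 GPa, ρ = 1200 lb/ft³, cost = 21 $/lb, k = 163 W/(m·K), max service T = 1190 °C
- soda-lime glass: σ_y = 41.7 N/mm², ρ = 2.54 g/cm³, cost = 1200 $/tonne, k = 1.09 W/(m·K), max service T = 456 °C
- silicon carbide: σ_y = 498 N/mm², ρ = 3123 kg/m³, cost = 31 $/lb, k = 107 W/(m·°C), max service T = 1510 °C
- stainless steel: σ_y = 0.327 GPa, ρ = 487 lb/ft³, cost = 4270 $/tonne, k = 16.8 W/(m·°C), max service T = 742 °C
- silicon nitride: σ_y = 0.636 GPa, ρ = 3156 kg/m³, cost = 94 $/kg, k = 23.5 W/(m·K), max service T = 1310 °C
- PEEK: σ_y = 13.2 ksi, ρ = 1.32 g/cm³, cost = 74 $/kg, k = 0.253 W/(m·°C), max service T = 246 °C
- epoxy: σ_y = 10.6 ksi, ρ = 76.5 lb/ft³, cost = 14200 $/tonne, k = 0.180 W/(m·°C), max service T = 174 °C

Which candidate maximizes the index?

silicon carbide

Screen on constraints: cost ≤ 71 $/kg; k ≥ 20.1 W/(m·K); max service T ≥ 966 °C. Survivors: tungsten, silicon carbide.
Putting every candidate on a common basis:
  tungsten: σ_y = 605.0 MPa, ρ = 19220 kg/m³
  silicon carbide: σ_y = 498.0 MPa, ρ = 3123 kg/m³
  silicon carbide: M = 7.15×10⁻³
  tungsten: M = 1.28×10⁻³
Highest index: silicon carbide.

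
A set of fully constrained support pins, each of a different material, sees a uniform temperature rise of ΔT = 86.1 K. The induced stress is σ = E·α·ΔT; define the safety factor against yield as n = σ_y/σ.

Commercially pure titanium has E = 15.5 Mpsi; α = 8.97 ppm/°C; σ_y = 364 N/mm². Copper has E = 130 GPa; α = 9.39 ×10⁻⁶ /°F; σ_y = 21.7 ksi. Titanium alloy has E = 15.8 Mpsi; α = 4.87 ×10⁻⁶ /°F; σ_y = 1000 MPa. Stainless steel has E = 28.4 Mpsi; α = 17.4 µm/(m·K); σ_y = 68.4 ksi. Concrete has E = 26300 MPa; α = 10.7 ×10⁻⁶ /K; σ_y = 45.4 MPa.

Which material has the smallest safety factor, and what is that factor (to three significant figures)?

copper, n = 0.791

Converting E to GPa, α to ×10⁻⁶/K, σ_y to MPa, then σ and n for each:
  commercially pure titanium: E = 106.9, α = 8.97, σ_y = 364.0 → σ = 82.5 MPa, n = 4.41
  copper: E = 130.0, α = 16.9, σ_y = 149.6 → σ = 189 MPa, n = 0.791
  titanium alloy: E = 108.9, α = 8.77, σ_y = 1000 → σ = 82.2 MPa, n = 12.2
  stainless steel: E = 195.8, α = 17.4, σ_y = 471.6 → σ = 293 MPa, n = 1.61
  concrete: E = 26.30, α = 10.7, σ_y = 45.40 → σ = 24.2 MPa, n = 1.87
Copper has the lowest safety factor, n = 0.791.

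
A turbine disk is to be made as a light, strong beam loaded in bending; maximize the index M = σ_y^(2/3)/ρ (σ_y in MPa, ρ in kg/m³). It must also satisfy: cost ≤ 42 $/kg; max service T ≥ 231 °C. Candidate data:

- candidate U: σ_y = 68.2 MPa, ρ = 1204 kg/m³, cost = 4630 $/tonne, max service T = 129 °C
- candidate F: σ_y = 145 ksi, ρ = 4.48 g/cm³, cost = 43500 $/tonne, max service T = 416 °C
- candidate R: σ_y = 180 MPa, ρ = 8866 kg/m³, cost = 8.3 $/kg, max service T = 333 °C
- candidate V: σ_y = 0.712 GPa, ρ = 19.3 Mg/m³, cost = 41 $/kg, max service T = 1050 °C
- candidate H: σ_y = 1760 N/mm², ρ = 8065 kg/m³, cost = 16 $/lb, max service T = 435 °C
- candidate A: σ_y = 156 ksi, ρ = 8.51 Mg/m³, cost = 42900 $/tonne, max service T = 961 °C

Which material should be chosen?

Screen on constraints: cost ≤ 42 $/kg; max service T ≥ 231 °C. Survivors: candidate R, candidate V, candidate H.
In SI units:
  candidate R: σ_y = 180.0 MPa, ρ = 8866 kg/m³
  candidate V: σ_y = 712.0 MPa, ρ = 19300 kg/m³
  candidate H: σ_y = 1760 MPa, ρ = 8065 kg/m³
  candidate H: M = 18.1×10⁻³
  candidate V: M = 4.13×10⁻³
  candidate R: M = 3.60×10⁻³
Highest index: candidate H.

candidate H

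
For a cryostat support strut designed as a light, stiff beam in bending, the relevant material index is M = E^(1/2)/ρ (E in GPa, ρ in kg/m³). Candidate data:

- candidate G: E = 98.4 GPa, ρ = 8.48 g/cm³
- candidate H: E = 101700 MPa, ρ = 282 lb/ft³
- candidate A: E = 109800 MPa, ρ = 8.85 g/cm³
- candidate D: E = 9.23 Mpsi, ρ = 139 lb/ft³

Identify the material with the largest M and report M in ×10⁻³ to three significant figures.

candidate D, M = 3.58×10⁻³

After converting to SI:
  candidate G: E = 98.40 GPa, ρ = 8480 kg/m³
  candidate H: E = 101.7 GPa, ρ = 4517 kg/m³
  candidate A: E = 109.8 GPa, ρ = 8850 kg/m³
  candidate D: E = 63.64 GPa, ρ = 2227 kg/m³
  candidate D: M = 3.58×10⁻³
  candidate H: M = 2.23×10⁻³
  candidate A: M = 1.18×10⁻³
  candidate G: M = 1.17×10⁻³
Candidate D ranks first.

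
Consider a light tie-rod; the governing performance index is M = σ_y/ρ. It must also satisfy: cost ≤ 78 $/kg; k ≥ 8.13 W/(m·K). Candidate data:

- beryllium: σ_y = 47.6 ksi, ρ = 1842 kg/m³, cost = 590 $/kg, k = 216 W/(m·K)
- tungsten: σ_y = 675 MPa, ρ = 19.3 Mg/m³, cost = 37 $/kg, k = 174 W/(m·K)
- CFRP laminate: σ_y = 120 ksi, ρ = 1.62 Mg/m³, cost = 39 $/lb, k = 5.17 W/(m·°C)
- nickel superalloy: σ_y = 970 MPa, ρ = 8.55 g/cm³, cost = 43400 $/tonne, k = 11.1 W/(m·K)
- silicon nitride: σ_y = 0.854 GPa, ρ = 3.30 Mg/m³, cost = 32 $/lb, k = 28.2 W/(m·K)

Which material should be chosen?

silicon nitride

Screen on constraints: cost ≤ 78 $/kg; k ≥ 8.13 W/(m·K). Survivors: tungsten, nickel superalloy, silicon nitride.
After converting to SI:
  tungsten: σ_y = 675.0 MPa, ρ = 19300 kg/m³
  nickel superalloy: σ_y = 970.0 MPa, ρ = 8550 kg/m³
  silicon nitride: σ_y = 854.0 MPa, ρ = 3300 kg/m³
  silicon nitride: M = 259 kN·m/kg
  nickel superalloy: M = 113 kN·m/kg
  tungsten: M = 35.0 kN·m/kg
The maximum is for silicon nitride.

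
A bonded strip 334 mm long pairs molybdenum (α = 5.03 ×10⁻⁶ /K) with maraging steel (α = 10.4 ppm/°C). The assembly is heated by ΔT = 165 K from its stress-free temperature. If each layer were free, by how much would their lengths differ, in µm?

296 µm

Δα = |5.03 − 10.4|×10⁻⁶/K = 5.37×10⁻⁶/K.
ΔL_mismatch = Δα·L·ΔT = 5.37×10⁻⁶ × 334.0 mm × 165.0 K = 296 µm.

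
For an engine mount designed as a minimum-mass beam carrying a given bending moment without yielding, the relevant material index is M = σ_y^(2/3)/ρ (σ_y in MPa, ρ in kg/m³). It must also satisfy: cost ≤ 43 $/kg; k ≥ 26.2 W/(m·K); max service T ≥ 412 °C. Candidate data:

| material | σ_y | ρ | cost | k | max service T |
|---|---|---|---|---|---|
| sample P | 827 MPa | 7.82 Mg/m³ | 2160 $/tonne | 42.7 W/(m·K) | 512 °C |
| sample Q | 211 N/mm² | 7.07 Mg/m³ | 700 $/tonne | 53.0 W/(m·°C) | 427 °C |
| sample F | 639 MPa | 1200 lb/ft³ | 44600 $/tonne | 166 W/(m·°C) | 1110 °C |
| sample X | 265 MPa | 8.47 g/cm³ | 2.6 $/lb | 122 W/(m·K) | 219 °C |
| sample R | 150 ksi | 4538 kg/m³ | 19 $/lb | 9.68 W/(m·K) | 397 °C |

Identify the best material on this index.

Screen on constraints: cost ≤ 43 $/kg; k ≥ 26.2 W/(m·K); max service T ≥ 412 °C. Survivors: sample P, sample Q.
Normalizing units and computing the index:
  sample P: σ_y = 827.0 MPa, ρ = 7820 kg/m³
  sample Q: σ_y = 211.0 MPa, ρ = 7070 kg/m³
  sample P: M = 11.3×10⁻³
  sample Q: M = 5.01×10⁻³
Sample P has the largest M.

sample P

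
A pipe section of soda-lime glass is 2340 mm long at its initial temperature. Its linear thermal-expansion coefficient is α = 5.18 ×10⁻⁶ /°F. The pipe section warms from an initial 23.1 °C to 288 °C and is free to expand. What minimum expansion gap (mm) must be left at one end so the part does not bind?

Convert α: 5.18×10⁻⁶/°F × (9/5) = 9.32×10⁻⁶/K.
ΔT = 288 − 23.1 = 264.9 K.
ΔL = α·L₀·ΔT = 9.32×10⁻⁶ × 2340 mm × 264.9 K = 5.78 mm.

5.78 mm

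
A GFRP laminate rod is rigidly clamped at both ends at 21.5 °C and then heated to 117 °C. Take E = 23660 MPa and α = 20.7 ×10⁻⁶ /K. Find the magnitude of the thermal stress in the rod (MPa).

46.8 MPa

E = 23660 MPa = 23.66 GPa.
ΔT = 95.50 K. Constrained thermal stress σ = E·α·ΔT = 23.66×10³ MPa × 20.7×10⁻⁶ × 95.50 = 46.8 MPa (compressive).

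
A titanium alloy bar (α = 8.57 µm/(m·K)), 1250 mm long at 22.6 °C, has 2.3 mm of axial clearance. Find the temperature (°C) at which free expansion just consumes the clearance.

237 °C

α·L₀·ΔT = 2.3 mm ⇒ ΔT = 2.3 / (8.57×10⁻⁶ × 1250.0) = 214.7 K.
T = 22.6 + 214.7 = 237.3 °C.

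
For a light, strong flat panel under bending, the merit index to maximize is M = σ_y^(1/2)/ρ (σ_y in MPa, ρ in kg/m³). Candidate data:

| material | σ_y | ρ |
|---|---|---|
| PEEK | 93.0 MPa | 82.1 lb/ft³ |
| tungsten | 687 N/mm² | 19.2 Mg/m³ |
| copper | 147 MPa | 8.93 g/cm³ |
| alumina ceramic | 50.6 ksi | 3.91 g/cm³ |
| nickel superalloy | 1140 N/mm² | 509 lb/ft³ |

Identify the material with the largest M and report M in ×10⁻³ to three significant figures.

Normalizing units and computing the index:
  PEEK: σ_y = 93.00 MPa, ρ = 1315 kg/m³
  tungsten: σ_y = 687.0 MPa, ρ = 19200 kg/m³
  copper: σ_y = 147.0 MPa, ρ = 8930 kg/m³
  alumina ceramic: σ_y = 348.9 MPa, ρ = 3910 kg/m³
  nickel superalloy: σ_y = 1140 MPa, ρ = 8153 kg/m³
  PEEK: M = 7.33×10⁻³
  alumina ceramic: M = 4.78×10⁻³
  nickel superalloy: M = 4.14×10⁻³
  tungsten: M = 1.37×10⁻³
  copper: M = 1.36×10⁻³
PEEK has the largest M.

PEEK, M = 7.33×10⁻³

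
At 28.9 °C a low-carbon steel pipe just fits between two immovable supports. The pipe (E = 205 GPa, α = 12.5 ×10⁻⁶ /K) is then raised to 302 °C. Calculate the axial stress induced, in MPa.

ΔT = 273.1 K. Constrained thermal stress σ = E·α·ΔT = 205.0×10³ MPa × 12.5×10⁻⁶ × 273.1 = 700 MPa (compressive).

700 MPa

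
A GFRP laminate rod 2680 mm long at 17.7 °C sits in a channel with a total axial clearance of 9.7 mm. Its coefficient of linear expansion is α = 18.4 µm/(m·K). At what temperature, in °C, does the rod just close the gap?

214 °C

α·L₀·ΔT = 9.7 mm ⇒ ΔT = 9.7 / (18.4×10⁻⁶ × 2680.0) = 196.7 K.
T = 17.7 + 196.7 = 214.4 °C.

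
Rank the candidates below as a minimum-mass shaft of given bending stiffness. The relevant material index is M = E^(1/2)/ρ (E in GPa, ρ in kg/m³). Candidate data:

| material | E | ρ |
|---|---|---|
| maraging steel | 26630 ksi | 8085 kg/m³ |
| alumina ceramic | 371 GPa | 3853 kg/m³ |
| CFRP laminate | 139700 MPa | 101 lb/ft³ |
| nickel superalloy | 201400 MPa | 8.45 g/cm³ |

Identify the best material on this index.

CFRP laminate

In SI units:
  maraging steel: E = 183.6 GPa, ρ = 8085 kg/m³
  alumina ceramic: E = 371.0 GPa, ρ = 3853 kg/m³
  CFRP laminate: E = 139.7 GPa, ρ = 1618 kg/m³
  nickel superalloy: E = 201.4 GPa, ρ = 8450 kg/m³
  CFRP laminate: M = 7.31×10⁻³
  alumina ceramic: M = 5.00×10⁻³
  nickel superalloy: M = 1.68×10⁻³
  maraging steel: M = 1.68×10⁻³
CFRP laminate has the largest M.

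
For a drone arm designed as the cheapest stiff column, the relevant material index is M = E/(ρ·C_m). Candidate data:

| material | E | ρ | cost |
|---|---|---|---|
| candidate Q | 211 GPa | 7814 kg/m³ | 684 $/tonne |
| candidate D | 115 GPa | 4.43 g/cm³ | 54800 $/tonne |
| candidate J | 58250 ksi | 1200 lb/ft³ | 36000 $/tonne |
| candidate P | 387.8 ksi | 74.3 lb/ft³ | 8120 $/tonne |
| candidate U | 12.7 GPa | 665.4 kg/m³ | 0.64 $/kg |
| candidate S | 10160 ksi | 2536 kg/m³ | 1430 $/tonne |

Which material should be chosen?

In SI units:
  candidate Q: E = 211.0 GPa, ρ = 7814 kg/m³, cost = 0.6840 $/kg
  candidate D: E = 115.0 GPa, ρ = 4430 kg/m³, cost = 54.80 $/kg
  candidate J: E = 401.6 GPa, ρ = 19220 kg/m³, cost = 36.00 $/kg
  candidate P: E = 2.674 GPa, ρ = 1190 kg/m³, cost = 8.120 $/kg
  candidate U: E = 12.70 GPa, ρ = 665.4 kg/m³, cost = 0.6400 $/kg
  candidate S: E = 70.05 GPa, ρ = 2536 kg/m³, cost = 1.430 $/kg
  candidate Q: M = 39.5 MN·m per $
  candidate U: M = 29.8 MN·m per $
  candidate S: M = 19.3 MN·m per $
  candidate J: M = 0.580 MN·m per $
  candidate D: M = 0.474 MN·m per $
  candidate P: M = 0.277 MN·m per $
Candidate Q has the largest M.

candidate Q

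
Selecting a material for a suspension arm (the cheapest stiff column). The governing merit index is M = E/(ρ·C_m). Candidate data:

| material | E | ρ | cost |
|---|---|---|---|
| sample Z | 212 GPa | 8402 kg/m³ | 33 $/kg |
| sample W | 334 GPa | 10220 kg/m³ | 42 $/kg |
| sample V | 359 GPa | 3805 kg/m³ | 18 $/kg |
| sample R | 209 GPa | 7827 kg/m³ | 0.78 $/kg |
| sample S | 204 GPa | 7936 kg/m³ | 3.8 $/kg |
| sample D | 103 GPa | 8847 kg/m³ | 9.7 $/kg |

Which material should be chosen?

Per-candidate index values:
  sample R: M = 34.2 MN·m per $
  sample S: M = 6.76 MN·m per $
  sample V: M = 5.24 MN·m per $
  sample D: M = 1.20 MN·m per $
  sample W: M = 0.778 MN·m per $
  sample Z: M = 0.765 MN·m per $
Sample R has the largest M.

sample R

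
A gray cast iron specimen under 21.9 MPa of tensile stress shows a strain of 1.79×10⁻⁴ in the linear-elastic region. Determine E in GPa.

122 GPa

E = σ/ε = 21.9 MPa / 1.79×10⁻⁴ = 122300 MPa = 122 GPa.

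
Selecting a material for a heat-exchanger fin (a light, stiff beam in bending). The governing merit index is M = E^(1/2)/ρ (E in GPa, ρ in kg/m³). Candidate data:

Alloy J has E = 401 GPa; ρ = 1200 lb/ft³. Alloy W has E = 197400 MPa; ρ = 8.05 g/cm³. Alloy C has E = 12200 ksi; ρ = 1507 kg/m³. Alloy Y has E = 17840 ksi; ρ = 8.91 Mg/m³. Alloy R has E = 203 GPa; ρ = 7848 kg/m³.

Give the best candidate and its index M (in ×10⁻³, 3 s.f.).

Putting every candidate on a common basis:
  alloy J: E = 401.0 GPa, ρ = 19220 kg/m³
  alloy W: E = 197.4 GPa, ρ = 8050 kg/m³
  alloy C: E = 84.12 GPa, ρ = 1507 kg/m³
  alloy Y: E = 123.0 GPa, ρ = 8910 kg/m³
  alloy R: E = 203.0 GPa, ρ = 7848 kg/m³
  alloy C: M = 6.09×10⁻³
  alloy R: M = 1.82×10⁻³
  alloy W: M = 1.75×10⁻³
  alloy Y: M = 1.24×10⁻³
  alloy J: M = 1.04×10⁻³
Alloy C ranks first.

alloy C, M = 6.09×10⁻³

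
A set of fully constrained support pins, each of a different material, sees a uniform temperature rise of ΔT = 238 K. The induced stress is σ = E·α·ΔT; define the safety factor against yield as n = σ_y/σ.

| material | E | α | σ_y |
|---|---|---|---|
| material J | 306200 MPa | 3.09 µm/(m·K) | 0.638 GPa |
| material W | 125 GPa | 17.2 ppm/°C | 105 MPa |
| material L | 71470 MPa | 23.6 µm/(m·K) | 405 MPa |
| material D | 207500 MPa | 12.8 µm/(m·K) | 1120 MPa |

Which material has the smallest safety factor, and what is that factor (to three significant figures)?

Per material, after unit conversion:
  material J: E = 306.2, α = 3.09, σ_y = 638.0 → σ = 225 MPa, n = 2.83
  material W: E = 125.0, α = 17.2, σ_y = 105.0 → σ = 512 MPa, n = 0.205
  material L: E = 71.47, α = 23.6, σ_y = 405.0 → σ = 401 MPa, n = 1.01
  material D: E = 207.5, α = 12.8, σ_y = 1120 → σ = 632 MPa, n = 1.77
Smallest n: material W with n = 0.205.

material W, n = 0.205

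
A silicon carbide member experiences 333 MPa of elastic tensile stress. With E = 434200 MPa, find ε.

E = 434200 MPa = 434.2 GPa = 434200 MPa.
ε = σ/E = 333 / 434200 = 7.67×10⁻⁴.

7.67×10⁻⁴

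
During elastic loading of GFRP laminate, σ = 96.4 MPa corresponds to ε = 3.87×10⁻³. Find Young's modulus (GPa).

E = σ/ε = 96.4 MPa / 3.87×10⁻³ = 24910 MPa = 24.9 GPa.

24.9 GPa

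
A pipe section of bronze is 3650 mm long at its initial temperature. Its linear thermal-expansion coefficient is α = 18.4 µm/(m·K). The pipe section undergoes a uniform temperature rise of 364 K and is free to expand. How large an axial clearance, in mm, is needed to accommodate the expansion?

24.4 mm

ΔL = α·L₀·ΔT = 18.4×10⁻⁶ × 3650 mm × 364.0 K = 24.4 mm.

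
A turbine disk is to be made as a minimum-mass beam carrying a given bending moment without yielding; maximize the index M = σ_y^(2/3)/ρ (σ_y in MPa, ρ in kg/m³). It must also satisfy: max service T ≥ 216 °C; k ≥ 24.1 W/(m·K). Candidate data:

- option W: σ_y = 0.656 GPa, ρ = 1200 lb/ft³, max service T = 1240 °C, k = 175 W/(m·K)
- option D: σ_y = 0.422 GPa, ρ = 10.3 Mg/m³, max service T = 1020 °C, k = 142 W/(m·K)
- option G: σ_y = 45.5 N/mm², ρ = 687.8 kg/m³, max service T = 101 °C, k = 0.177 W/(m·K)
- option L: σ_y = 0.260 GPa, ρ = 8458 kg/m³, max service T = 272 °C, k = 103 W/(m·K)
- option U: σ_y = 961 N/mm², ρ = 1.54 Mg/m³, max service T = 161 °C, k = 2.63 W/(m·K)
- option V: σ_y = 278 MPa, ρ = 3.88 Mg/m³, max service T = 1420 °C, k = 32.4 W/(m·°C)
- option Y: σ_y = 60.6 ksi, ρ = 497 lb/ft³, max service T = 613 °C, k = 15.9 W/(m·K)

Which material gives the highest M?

option V

Screen on constraints: max service T ≥ 216 °C; k ≥ 24.1 W/(m·K). Survivors: option W, option D, option L, option V.
Convert each candidate to consistent units, then evaluate M:
  option W: σ_y = 656.0 MPa, ρ = 19220 kg/m³
  option D: σ_y = 422.0 MPa, ρ = 10300 kg/m³
  option L: σ_y = 260.0 MPa, ρ = 8458 kg/m³
  option V: σ_y = 278.0 MPa, ρ = 3880 kg/m³
  option V: M = 11.0×10⁻³
  option D: M = 5.46×10⁻³
  option L: M = 4.82×10⁻³
  option W: M = 3.93×10⁻³
Option V ranks first.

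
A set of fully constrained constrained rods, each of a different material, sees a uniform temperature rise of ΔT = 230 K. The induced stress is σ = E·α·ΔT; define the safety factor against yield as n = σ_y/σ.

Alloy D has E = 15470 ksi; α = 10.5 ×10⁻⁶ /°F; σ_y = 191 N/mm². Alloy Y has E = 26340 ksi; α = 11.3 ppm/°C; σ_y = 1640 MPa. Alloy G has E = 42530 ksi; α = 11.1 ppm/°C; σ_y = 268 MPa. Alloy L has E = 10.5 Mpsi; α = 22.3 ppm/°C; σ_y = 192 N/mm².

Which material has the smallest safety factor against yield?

alloy G

In consistent units (E in GPa, α in ×10⁻⁶/K, σ_y in MPa):
  alloy D: E = 106.7, α = 18.9, σ_y = 191.0 → σ = 464 MPa, n = 0.412
  alloy Y: E = 181.6, α = 11.3, σ_y = 1640 → σ = 472 MPa, n = 3.47
  alloy G: E = 293.2, α = 11.1, σ_y = 268.0 → σ = 749 MPa, n = 0.358
  alloy L: E = 72.39, α = 22.3, σ_y = 192.0 → σ = 371 MPa, n = 0.517
Alloy G has the lowest safety factor, n = 0.358.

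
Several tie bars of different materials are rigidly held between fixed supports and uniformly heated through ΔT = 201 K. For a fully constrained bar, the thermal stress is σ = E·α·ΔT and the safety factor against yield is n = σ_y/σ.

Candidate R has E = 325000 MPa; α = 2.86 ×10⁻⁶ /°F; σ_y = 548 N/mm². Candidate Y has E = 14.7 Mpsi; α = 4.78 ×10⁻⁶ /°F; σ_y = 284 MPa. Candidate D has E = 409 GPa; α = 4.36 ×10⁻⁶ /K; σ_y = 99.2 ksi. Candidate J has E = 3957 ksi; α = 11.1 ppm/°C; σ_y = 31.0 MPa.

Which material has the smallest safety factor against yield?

candidate J

With everything in SI (GPa, ×10⁻⁶/K, MPa):
  candidate R: E = 325.0, α = 5.15, σ_y = 548.0 → σ = 336 MPa, n = 1.63
  candidate Y: E = 101.4, α = 8.60, σ_y = 284.0 → σ = 175 MPa, n = 1.62
  candidate D: E = 409.0, α = 4.36, σ_y = 684.0 → σ = 358 MPa, n = 1.91
  candidate J: E = 27.28, α = 11.1, σ_y = 31.00 → σ = 60.9 MPa, n = 0.509
The minimum is candidate J at n = 0.509.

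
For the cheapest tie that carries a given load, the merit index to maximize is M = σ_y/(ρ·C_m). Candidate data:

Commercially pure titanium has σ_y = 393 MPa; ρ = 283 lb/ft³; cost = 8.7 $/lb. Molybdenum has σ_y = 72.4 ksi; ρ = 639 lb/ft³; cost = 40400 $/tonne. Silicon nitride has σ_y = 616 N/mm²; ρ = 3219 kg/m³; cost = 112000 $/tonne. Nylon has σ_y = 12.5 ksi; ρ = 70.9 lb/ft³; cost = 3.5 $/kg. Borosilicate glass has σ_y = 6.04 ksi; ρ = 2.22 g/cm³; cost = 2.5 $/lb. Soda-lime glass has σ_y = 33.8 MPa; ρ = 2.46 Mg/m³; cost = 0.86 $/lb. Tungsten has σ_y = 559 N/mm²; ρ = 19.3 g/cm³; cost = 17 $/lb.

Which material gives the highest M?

Convert each candidate to consistent units, then evaluate M:
  commercially pure titanium: σ_y = 393.0 MPa, ρ = 4533 kg/m³, cost = 19.18 $/kg
  molybdenum: σ_y = 499.2 MPa, ρ = 10240 kg/m³, cost = 40.40 $/kg
  silicon nitride: σ_y = 616.0 MPa, ρ = 3219 kg/m³, cost = 112.0 $/kg
  nylon: σ_y = 86.18 MPa, ρ = 1136 kg/m³, cost = 3.500 $/kg
  borosilicate glass: σ_y = 41.64 MPa, ρ = 2220 kg/m³, cost = 5.511 $/kg
  soda-lime glass: σ_y = 33.80 MPa, ρ = 2460 kg/m³, cost = 1.896 $/kg
  tungsten: σ_y = 559.0 MPa, ρ = 19300 kg/m³, cost = 37.48 $/kg
  nylon: M = 21.7 kN·m per $
  soda-lime glass: M = 7.25 kN·m per $
  commercially pure titanium: M = 4.52 kN·m per $
  borosilicate glass: M = 3.40 kN·m per $
  silicon nitride: M = 1.71 kN·m per $
  molybdenum: M = 1.21 kN·m per $
  tungsten: M = 0.773 kN·m per $
Highest index: nylon.

nylon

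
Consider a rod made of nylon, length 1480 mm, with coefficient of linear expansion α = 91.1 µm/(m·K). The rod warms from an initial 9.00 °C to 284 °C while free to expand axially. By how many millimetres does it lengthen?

ΔT = 284 − 9.00 = 275.0 K.
ΔL = α·L₀·ΔT = 91.1×10⁻⁶ × 1480 mm × 275.0 K = 37.1 mm.

37.1 mm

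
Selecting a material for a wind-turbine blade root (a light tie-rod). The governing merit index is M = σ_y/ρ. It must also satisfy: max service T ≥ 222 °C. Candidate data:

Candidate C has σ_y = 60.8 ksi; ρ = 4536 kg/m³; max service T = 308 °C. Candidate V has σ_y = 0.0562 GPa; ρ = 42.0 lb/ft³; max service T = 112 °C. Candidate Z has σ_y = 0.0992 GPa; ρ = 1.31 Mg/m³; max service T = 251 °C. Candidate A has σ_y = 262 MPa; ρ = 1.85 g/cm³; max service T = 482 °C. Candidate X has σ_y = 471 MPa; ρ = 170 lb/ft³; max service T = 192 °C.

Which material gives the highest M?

Screen on constraints: max service T ≥ 222 °C. Survivors: candidate C, candidate Z, candidate A.
Convert each candidate to consistent units, then evaluate M:
  candidate C: σ_y = 419.2 MPa, ρ = 4536 kg/m³
  candidate Z: σ_y = 99.20 MPa, ρ = 1310 kg/m³
  candidate A: σ_y = 262.0 MPa, ρ = 1850 kg/m³
  candidate A: M = 142 kN·m/kg
  candidate C: M = 92.4 kN·m/kg
  candidate Z: M = 75.7 kN·m/kg
Highest index: candidate A.

candidate A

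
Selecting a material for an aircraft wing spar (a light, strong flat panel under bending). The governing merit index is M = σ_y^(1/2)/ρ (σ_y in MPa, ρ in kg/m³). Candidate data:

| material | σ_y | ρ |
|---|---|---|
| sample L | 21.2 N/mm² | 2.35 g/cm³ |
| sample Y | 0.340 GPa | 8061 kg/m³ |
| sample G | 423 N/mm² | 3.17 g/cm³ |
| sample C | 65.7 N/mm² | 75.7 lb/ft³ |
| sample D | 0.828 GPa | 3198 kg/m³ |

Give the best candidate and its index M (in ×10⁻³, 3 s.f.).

sample D, M = 9.00×10⁻³

In SI units:
  sample L: σ_y = 21.20 MPa, ρ = 2350 kg/m³
  sample Y: σ_y = 340.0 MPa, ρ = 8061 kg/m³
  sample G: σ_y = 423.0 MPa, ρ = 3170 kg/m³
  sample C: σ_y = 65.70 MPa, ρ = 1213 kg/m³
  sample D: σ_y = 828.0 MPa, ρ = 3198 kg/m³
  sample D: M = 9.00×10⁻³
  sample C: M = 6.68×10⁻³
  sample G: M = 6.49×10⁻³
  sample Y: M = 2.29×10⁻³
  sample L: M = 1.96×10⁻³
The maximum is for sample D.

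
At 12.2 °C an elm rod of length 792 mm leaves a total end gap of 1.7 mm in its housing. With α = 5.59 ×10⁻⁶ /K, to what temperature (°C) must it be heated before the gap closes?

396 °C

α·L₀·ΔT = 1.7 mm ⇒ ΔT = 1.7 / (5.59×10⁻⁶ × 792.0) = 384.0 K.
T = 12.2 + 384.0 = 396.2 °C.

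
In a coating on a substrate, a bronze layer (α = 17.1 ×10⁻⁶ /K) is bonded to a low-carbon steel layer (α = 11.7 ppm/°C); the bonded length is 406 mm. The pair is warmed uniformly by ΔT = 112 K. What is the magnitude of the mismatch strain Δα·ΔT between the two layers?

6.05×10⁻⁴

Δα = |17.1 − 11.7|×10⁻⁶/K = 5.40×10⁻⁶/K.
Mismatch strain = Δα·ΔT = 5.40×10⁻⁶ × 112.0 = 6.05×10⁻⁴.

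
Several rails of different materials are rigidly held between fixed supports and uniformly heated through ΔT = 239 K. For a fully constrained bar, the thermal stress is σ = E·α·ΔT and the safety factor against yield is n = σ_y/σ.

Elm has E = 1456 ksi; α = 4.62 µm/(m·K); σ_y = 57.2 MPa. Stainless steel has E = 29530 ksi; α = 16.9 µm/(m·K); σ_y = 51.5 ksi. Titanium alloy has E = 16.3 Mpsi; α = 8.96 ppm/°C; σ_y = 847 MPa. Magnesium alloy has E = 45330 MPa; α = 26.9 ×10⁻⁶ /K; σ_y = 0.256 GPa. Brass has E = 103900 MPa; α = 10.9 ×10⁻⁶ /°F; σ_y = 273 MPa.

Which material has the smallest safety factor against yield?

stainless steel

Per material, after unit conversion:
  elm: E = 10.04, α = 4.62, σ_y = 57.20 → σ = 11.1 MPa, n = 5.16
  stainless steel: E = 203.6, α = 16.9, σ_y = 355.1 → σ = 822 MPa, n = 0.432
  titanium alloy: E = 112.4, α = 8.96, σ_y = 847.0 → σ = 241 MPa, n = 3.52
  magnesium alloy: E = 45.33, α = 26.9, σ_y = 256.0 → σ = 291 MPa, n = 0.878
  brass: E = 103.9, α = 19.6, σ_y = 273.0 → σ = 487 MPa, n = 0.560
The minimum is stainless steel at n = 0.432.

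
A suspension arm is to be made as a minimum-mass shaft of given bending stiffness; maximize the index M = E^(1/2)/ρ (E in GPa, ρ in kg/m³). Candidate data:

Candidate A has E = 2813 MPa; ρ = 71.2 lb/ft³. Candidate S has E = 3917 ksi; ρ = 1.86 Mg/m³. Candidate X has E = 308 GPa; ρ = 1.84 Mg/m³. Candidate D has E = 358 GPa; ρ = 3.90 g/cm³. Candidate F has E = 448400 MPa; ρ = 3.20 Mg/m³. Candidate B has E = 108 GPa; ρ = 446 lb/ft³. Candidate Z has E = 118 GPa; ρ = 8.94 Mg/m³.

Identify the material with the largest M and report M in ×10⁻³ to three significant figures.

candidate X, M = 9.54×10⁻³

Putting every candidate on a common basis:
  candidate A: E = 2.813 GPa, ρ = 1141 kg/m³
  candidate S: E = 27.01 GPa, ρ = 1860 kg/m³
  candidate X: E = 308.0 GPa, ρ = 1840 kg/m³
  candidate D: E = 358.0 GPa, ρ = 3900 kg/m³
  candidate F: E = 448.4 GPa, ρ = 3200 kg/m³
  candidate B: E = 108.0 GPa, ρ = 7144 kg/m³
  candidate Z: E = 118.0 GPa, ρ = 8940 kg/m³
  candidate X: M = 9.54×10⁻³
  candidate F: M = 6.62×10⁻³
  candidate D: M = 4.85×10⁻³
  candidate S: M = 2.79×10⁻³
  candidate A: M = 1.47×10⁻³
  candidate B: M = 1.45×10⁻³
  candidate Z: M = 1.22×10⁻³
Candidate X ranks first.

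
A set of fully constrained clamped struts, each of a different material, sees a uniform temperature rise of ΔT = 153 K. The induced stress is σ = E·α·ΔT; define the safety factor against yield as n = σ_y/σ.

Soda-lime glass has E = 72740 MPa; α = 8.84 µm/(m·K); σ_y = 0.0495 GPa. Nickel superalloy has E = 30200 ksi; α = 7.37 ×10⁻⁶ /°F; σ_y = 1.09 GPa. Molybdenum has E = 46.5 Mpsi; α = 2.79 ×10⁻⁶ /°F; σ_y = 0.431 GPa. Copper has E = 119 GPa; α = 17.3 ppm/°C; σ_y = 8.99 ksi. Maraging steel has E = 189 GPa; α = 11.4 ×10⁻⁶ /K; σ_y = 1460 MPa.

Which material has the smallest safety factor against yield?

copper

Converting E to GPa, α to ×10⁻⁶/K, σ_y to MPa, then σ and n for each:
  soda-lime glass: E = 72.74, α = 8.84, σ_y = 49.50 → σ = 98.4 MPa, n = 0.503
  nickel superalloy: E = 208.2, α = 13.3, σ_y = 1090 → σ = 423 MPa, n = 2.58
  molybdenum: E = 320.6, α = 5.02, σ_y = 431.0 → σ = 246 MPa, n = 1.75
  copper: E = 119.0, α = 17.3, σ_y = 61.98 → σ = 315 MPa, n = 0.197
  maraging steel: E = 189.0, α = 11.4, σ_y = 1460 → σ = 330 MPa, n = 4.43
Copper has the lowest safety factor, n = 0.197.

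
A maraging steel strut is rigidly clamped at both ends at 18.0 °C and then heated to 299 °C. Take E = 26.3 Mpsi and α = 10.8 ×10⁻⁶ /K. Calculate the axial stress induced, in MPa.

550 MPa

E = 26.3 Mpsi = 181.3 GPa.
ΔT = 281.0 K. Constrained thermal stress σ = E·α·ΔT = 181.3×10³ MPa × 10.8×10⁻⁶ × 281.0 = 550 MPa (compressive).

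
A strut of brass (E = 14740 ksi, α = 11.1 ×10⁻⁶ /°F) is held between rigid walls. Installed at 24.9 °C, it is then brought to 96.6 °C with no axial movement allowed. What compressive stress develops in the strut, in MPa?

146 MPa

E = 14740 ksi = 101.6 GPa.
α = 11.1×10⁻⁶/°F × 9/5 = 20.0×10⁻⁶/K.
ΔT = 71.70 K. Constrained thermal stress σ = E·α·ΔT = 101.6×10³ MPa × 20.0×10⁻⁶ × 71.70 = 146 MPa (compressive).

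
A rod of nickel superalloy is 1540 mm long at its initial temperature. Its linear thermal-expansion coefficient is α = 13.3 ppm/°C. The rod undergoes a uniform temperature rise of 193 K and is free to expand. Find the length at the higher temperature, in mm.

ΔL = α·L₀·ΔT = 13.3×10⁻⁶ × 1540 mm × 193.0 K = 3.95 mm.
L = L₀ + ΔL = 1540 + 3.95 = 1544.0 mm.

1544.0 mm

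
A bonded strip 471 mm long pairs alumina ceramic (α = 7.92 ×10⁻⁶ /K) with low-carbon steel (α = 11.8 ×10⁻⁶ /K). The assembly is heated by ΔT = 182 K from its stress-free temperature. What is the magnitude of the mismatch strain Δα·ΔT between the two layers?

Δα = |7.92 − 11.8|×10⁻⁶/K = 3.88×10⁻⁶/K.
Mismatch strain = Δα·ΔT = 3.88×10⁻⁶ × 182.0 = 7.06×10⁻⁴.

7.06×10⁻⁴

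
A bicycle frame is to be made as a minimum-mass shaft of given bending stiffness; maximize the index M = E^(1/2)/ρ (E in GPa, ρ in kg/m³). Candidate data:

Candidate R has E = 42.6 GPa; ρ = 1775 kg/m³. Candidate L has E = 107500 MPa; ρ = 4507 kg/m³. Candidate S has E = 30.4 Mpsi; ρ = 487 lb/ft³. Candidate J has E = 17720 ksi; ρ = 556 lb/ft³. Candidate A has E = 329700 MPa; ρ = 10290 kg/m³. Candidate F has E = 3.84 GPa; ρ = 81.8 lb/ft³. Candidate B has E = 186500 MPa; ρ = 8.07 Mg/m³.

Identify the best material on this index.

candidate R

After converting to SI:
  candidate R: E = 42.60 GPa, ρ = 1775 kg/m³
  candidate L: E = 107.5 GPa, ρ = 4507 kg/m³
  candidate S: E = 209.6 GPa, ρ = 7801 kg/m³
  candidate J: E = 122.2 GPa, ρ = 8906 kg/m³
  candidate A: E = 329.7 GPa, ρ = 10290 kg/m³
  candidate F: E = 3.840 GPa, ρ = 1310 kg/m³
  candidate B: E = 186.5 GPa, ρ = 8070 kg/m³
  candidate R: M = 3.68×10⁻³
  candidate L: M = 2.30×10⁻³
  candidate S: M = 1.86×10⁻³
  candidate A: M = 1.76×10⁻³
  candidate B: M = 1.69×10⁻³
  candidate F: M = 1.50×10⁻³
  candidate J: M = 1.24×10⁻³
The maximum is for candidate R.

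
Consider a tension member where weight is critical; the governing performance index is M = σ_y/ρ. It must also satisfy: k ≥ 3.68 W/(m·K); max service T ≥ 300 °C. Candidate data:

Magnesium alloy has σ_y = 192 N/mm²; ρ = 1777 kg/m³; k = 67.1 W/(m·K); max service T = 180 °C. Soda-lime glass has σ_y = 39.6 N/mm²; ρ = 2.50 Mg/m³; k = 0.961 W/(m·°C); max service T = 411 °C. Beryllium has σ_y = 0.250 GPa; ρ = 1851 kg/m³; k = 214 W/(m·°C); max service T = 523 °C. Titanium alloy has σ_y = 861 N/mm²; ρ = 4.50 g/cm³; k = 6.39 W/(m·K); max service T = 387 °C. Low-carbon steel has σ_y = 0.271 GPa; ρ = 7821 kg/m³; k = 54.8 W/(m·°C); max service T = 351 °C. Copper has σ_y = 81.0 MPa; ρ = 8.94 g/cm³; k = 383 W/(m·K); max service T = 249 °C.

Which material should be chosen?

titanium alloy

Screen on constraints: k ≥ 3.68 W/(m·K); max service T ≥ 300 °C. Survivors: beryllium, titanium alloy, low-carbon steel.
Normalizing units and computing the index:
  beryllium: σ_y = 250.0 MPa, ρ = 1851 kg/m³
  titanium alloy: σ_y = 861.0 MPa, ρ = 4500 kg/m³
  low-carbon steel: σ_y = 271.0 MPa, ρ = 7821 kg/m³
  titanium alloy: M = 191 kN·m/kg
  beryllium: M = 135 kN·m/kg
  low-carbon steel: M = 34.7 kN·m/kg
Titanium alloy ranks first.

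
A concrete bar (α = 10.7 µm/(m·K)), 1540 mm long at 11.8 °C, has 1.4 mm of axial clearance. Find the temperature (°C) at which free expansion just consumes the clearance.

α·L₀·ΔT = 1.4 mm ⇒ ΔT = 1.4 / (10.7×10⁻⁶ × 1540.0) = 84.96 K.
T = 11.8 + 84.96 = 96.76 °C.

96.8 °C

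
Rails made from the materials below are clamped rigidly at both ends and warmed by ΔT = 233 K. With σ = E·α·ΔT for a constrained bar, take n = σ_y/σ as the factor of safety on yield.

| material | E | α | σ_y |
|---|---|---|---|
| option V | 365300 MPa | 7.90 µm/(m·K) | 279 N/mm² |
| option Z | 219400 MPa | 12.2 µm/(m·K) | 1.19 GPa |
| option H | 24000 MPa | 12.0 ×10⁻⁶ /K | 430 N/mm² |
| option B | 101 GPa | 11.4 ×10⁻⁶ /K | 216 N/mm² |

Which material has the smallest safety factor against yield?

option V

With everything in SI (GPa, ×10⁻⁶/K, MPa):
  option V: E = 365.3, α = 7.90, σ_y = 279.0 → σ = 672 MPa, n = 0.415
  option Z: E = 219.4, α = 12.2, σ_y = 1190 → σ = 624 MPa, n = 1.91
  option H: E = 24.00, α = 12.0, σ_y = 430.0 → σ = 67.1 MPa, n = 6.41
  option B: E = 101.0, α = 11.4, σ_y = 216.0 → σ = 268 MPa, n = 0.805
Smallest n: option V with n = 0.415.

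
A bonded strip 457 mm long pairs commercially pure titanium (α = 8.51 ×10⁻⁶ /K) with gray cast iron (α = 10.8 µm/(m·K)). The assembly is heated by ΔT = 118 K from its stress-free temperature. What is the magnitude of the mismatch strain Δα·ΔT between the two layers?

2.70×10⁻⁴

Δα = |8.51 − 10.8|×10⁻⁶/K = 2.29×10⁻⁶/K.
Mismatch strain = Δα·ΔT = 2.29×10⁻⁶ × 118.0 = 2.70×10⁻⁴.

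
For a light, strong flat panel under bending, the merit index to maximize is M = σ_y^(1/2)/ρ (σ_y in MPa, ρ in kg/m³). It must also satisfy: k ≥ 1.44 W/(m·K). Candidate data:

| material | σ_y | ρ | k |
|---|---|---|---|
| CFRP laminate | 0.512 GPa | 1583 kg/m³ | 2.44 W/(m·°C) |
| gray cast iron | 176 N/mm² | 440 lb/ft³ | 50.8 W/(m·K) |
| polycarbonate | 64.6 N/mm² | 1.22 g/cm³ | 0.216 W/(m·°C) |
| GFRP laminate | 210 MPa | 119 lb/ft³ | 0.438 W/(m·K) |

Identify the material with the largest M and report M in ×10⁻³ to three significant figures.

Screen on constraints: k ≥ 1.44 W/(m·K). Survivors: CFRP laminate, gray cast iron.
After converting to SI:
  CFRP laminate: σ_y = 512.0 MPa, ρ = 1583 kg/m³
  gray cast iron: σ_y = 176.0 MPa, ρ = 7048 kg/m³
  CFRP laminate: M = 14.3×10⁻³
  gray cast iron: M = 1.88×10⁻³
Highest index: CFRP laminate.

CFRP laminate, M = 14.3×10⁻³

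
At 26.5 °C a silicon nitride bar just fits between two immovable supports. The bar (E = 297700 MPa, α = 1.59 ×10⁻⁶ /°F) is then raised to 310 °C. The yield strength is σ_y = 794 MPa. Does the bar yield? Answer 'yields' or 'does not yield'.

E = 297700 MPa = 297.7 GPa.
α = 1.59×10⁻⁶/°F × 9/5 = 2.86×10⁻⁶/K.
ΔT = 283.5 K. Constrained thermal stress σ = E·α·ΔT = 297.7×10³ MPa × 2.86×10⁻⁶ × 283.5 = 242 MPa (compressive).
Compare to σ_y = 794 MPa: σ < σ_y, so it does not yield.

does not yield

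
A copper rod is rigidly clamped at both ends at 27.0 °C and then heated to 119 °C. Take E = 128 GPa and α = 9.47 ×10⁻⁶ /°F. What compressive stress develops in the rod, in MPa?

α = 9.47×10⁻⁶/°F × 9/5 = 17.0×10⁻⁶/K.
ΔT = 92.00 K. Constrained thermal stress σ = E·α·ΔT = 128.0×10³ MPa × 17.0×10⁻⁶ × 92.00 = 201 MPa (compressive).

201 MPa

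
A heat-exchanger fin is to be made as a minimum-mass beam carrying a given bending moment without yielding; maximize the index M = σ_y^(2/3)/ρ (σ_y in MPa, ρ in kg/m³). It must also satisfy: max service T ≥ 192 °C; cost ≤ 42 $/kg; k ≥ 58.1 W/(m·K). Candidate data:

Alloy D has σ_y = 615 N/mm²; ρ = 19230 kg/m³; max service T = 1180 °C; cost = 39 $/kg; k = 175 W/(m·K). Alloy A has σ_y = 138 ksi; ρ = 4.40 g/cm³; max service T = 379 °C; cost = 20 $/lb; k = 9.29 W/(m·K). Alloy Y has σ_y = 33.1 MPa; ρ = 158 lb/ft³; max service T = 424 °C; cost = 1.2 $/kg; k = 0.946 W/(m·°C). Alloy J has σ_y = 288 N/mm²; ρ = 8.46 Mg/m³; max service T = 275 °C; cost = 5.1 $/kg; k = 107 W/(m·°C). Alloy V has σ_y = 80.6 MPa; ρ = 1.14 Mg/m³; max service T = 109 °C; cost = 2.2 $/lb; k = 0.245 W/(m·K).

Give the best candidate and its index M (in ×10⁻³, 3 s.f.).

alloy J, M = 5.15×10⁻³

Screen on constraints: max service T ≥ 192 °C; cost ≤ 42 $/kg; k ≥ 58.1 W/(m·K). Survivors: alloy D, alloy J.
Putting every candidate on a common basis:
  alloy D: σ_y = 615.0 MPa, ρ = 19230 kg/m³
  alloy J: σ_y = 288.0 MPa, ρ = 8460 kg/m³
  alloy J: M = 5.15×10⁻³
  alloy D: M = 3.76×10⁻³
Highest index: alloy J.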